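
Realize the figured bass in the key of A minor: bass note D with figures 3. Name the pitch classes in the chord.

The written figures 3 are shorthand for 5/3: the 5 is implied.
A third above D in this key is F.
A fifth above D in this key is A.
Together with the bass D, this spells D minor in root position.

D, F, A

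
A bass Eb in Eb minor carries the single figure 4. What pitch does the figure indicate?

Counting 3 letter steps above Eb lands on A; in Eb minor, that letter is Ab.

Ab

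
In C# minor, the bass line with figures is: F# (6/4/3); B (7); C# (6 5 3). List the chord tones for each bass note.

F# (6/4/3): F#, A, B, D#.
B (7/5/3): B, D#, F#, A.
C# (6/5/3): C#, E, G#, A.

F#, A, B, D# | B, D#, F#, A | C#, E, G#, A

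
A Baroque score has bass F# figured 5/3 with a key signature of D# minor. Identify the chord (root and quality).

The figures 5/3 indicate a triad in root position.
In root position the bass is the root, so the root is F#.
The chord tones are F#, A#, C#, giving F# major.

F# major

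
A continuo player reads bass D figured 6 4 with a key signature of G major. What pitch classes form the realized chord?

A fourth above D in this key is G.
A sixth above D in this key is B.
Together with the bass D, this spells G major in second inversion.

D, G, B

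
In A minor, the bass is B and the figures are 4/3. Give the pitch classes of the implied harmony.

B, D, E, G

The written figures 4/3 are shorthand for 6/4/3: the 6 is implied.
A third above B in this key is D.
A fourth above B in this key is E.
A sixth above B in this key is G.
Together with the bass B, this spells E minor seventh in second inversion.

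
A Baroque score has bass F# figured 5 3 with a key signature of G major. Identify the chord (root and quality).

The figures 5 3 indicate a triad in root position.
In root position the bass is the root, so the root is F#.
The chord tones are F#, A, C, giving F# diminished.

F# diminished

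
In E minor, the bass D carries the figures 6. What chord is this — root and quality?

The figures 6 indicate a triad in first inversion.
In first inversion the root lies a sixth above the bass: a sixth above D in E minor is B.
The chord tones are D, F#, B, giving B minor.

B minor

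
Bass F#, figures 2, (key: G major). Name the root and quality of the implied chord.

G major seventh

The figures 2 indicate a seventh chord in third inversion.
In third inversion the root lies a second above the bass: a second above F# in G major is G.
The chord tones are F#, G, B, D, giving G major seventh.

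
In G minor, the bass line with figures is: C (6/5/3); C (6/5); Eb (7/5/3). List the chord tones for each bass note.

C (6/5/3): C, Eb, G, A.
C (6/5/3): C, Eb, G, A.
Eb (7/5/3): Eb, G, Bb, D.

C, Eb, G, A | C, Eb, G, A | Eb, G, Bb, D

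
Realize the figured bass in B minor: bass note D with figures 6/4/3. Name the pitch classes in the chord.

A third above D in this key is F#.
A fourth above D in this key is G.
A sixth above D in this key is B.
Together with the bass D, this spells G major seventh in second inversion.

D, F#, G, B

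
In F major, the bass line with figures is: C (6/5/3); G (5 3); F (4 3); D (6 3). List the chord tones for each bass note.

C, E, G, A | G, Bb, D | F, A, Bb, D | D, F, Bb

C (6/5/3): C, E, G, A.
G (5/3): G, Bb, D.
F (6/4/3): F, A, Bb, D.
D (6/3): D, F, Bb.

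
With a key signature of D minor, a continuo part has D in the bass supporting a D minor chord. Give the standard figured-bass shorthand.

D is the root of D minor, so the chord is in root position.
A triad in root position is figured 5/3, conventionally abbreviated (no figures — root-position triad).

no figures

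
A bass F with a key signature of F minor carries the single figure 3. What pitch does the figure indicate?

Ab

Counting 2 letter steps above F lands on A; in F minor, that letter is Ab.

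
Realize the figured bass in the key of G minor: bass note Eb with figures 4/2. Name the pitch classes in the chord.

Eb, F, A, C

The written figures 4/2 are shorthand for 6/4/2: the 6 is implied.
A second above Eb in this key is F.
A fourth above Eb in this key is A.
A sixth above Eb in this key is C.
Together with the bass Eb, this spells F dominant seventh in third inversion.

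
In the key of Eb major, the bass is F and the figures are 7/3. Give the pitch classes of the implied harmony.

The written figures 7/3 are shorthand for 7/5/3: the 5 is implied.
A third above F in this key is Ab.
A fifth above F in this key is C.
A seventh above F in this key is Eb.
Together with the bass F, this spells F minor seventh in root position.

F, Ab, C, Eb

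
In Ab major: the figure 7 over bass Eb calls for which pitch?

Db

Counting 6 letter steps above Eb lands on D; in Ab major, that letter is Db.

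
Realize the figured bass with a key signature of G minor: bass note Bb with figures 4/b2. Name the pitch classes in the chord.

Bb, Cb, Eb, G

The written figures 4/b2 are shorthand for 6/4/2: the 6 is implied.
A second above Bb in this key is C, lowered to Cb by the flat.
A fourth above Bb in this key is Eb.
A sixth above Bb in this key is G.
Together with the bass Bb, this spells Cb augmented major seventh in third inversion.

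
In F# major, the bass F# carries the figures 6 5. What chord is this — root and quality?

D# minor seventh

The figures 6 5 indicate a seventh chord in first inversion.
In first inversion the root lies a sixth above the bass: a sixth above F# in F# major is D#.
The chord tones are F#, A#, C#, D#, giving D# minor seventh.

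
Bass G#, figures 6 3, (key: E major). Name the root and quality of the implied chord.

E major

The figures 6 3 indicate a triad in first inversion.
In first inversion the root lies a sixth above the bass: a sixth above G# in E major is E.
The chord tones are G#, B, E, giving E major.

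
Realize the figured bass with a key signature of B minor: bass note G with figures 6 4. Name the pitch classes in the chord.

A fourth above G in this key is C#.
A sixth above G in this key is E.
Together with the bass G, this spells C# diminished in second inversion.

G, C#, E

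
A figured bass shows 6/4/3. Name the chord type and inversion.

seventh chord, second inversion

Intervals of 6/4/3 above the bass form a seventh chord; the bass is the fifth, so this is second inversion.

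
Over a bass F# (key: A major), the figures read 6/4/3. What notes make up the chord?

F#, A, B, D

A third above F# in this key is A.
A fourth above F# in this key is B.
A sixth above F# in this key is D.
Together with the bass F#, this spells B minor seventh in second inversion.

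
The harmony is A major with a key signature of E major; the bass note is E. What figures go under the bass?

6/4

E is the fifth of A major, so the chord is in second inversion.
A triad in second inversion is figured 6/4, conventionally abbreviated 6/4.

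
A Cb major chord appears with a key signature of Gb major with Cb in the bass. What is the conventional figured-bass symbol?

Cb is the root of Cb major, so the chord is in root position.
A triad in root position is figured 5/3, conventionally abbreviated (no figures — root-position triad).

no figures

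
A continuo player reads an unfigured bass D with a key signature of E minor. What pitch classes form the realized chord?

D, F#, A

An unfigured bass implies 5/3.
A third above D in this key is F#.
A fifth above D in this key is A.
Together with the bass D, this spells D major in root position.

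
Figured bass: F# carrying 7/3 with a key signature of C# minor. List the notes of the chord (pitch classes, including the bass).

The written figures 7/3 are shorthand for 7/5/3: the 5 is implied.
A third above F# in this key is A.
A fifth above F# in this key is C#.
A seventh above F# in this key is E.
Together with the bass F#, this spells F# minor seventh in root position.

F#, A, C#, E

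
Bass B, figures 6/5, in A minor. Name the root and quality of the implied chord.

G dominant seventh

The figures 6/5 indicate a seventh chord in first inversion.
In first inversion the root lies a sixth above the bass: a sixth above B in A minor is G.
The chord tones are B, D, F, G, giving G dominant seventh.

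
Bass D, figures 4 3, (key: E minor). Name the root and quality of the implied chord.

The figures 4 3 indicate a seventh chord in second inversion.
In second inversion the root lies a fourth above the bass: a fourth above D in E minor is G.
The chord tones are D, F#, G, B, giving G major seventh.

G major seventh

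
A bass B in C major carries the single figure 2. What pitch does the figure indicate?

C

Counting 1 letter step above B lands on C; in C major, that letter is C.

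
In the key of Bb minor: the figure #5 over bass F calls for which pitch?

Counting 4 letter steps above F lands on C; in Bb minor, that letter is C.
The #5 figure raises it a semitone, giving C#.

C#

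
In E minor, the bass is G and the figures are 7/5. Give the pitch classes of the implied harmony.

G, B, D, F#

The written figures 7/5 are shorthand for 7/5/3: the 3 is implied.
A third above G in this key is B.
A fifth above G in this key is D.
A seventh above G in this key is F#.
Together with the bass G, this spells G major seventh in root position.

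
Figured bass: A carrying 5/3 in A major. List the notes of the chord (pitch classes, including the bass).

A third above A in this key is C#.
A fifth above A in this key is E.
Together with the bass A, this spells A major in root position.

A, C#, E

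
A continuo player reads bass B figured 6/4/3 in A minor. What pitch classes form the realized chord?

B, D, E, G

A third above B in this key is D.
A fourth above B in this key is E.
A sixth above B in this key is G.
Together with the bass B, this spells E minor seventh in second inversion.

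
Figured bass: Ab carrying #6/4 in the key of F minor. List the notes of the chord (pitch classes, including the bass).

A fourth above Ab in this key is Db.
A sixth above Ab in this key is F, raised to F# by the sharp.

Ab, Db, F#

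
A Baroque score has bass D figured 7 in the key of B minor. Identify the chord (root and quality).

D major seventh

The figures 7 indicate a seventh chord in root position.
In root position the bass is the root, so the root is D.
The chord tones are D, F#, A, C#, giving D major seventh.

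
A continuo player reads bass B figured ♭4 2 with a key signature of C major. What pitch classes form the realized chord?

The written figures ♭4 2 are shorthand for 6/4/2: the 6 is implied.
A second above B in this key is C.
A fourth above B in this key is E, lowered to Eb by the flat.
A sixth above B in this key is G.
Together with the bass B, this spells C minor-major seventh in third inversion.

B, C, Eb, G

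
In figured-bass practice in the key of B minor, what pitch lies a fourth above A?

Counting 3 letter steps above A lands on D; in B minor, that letter is D.

D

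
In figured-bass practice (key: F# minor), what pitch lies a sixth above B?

Counting 5 letter steps above B lands on G; in F# minor, that letter is G#.

G#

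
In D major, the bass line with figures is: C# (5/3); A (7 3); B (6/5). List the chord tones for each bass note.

C#, E, G | A, C#, E, G | B, D, F#, G

C# (5/3): C#, E, G.
A (7/5/3): A, C#, E, G.
B (6/5/3): B, D, F#, G.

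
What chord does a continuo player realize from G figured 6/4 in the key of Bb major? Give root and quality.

The figures 6/4 indicate a triad in second inversion.
In second inversion the root lies a fourth above the bass: a fourth above G in Bb major is C.
The chord tones are G, C, Eb, giving C minor.

C minor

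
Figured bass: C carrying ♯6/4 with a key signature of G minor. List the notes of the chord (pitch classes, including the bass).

A fourth above C in this key is F.
A sixth above C in this key is A, raised to A# by the sharp.

C, F, A#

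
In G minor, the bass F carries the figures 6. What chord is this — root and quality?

D minor

The figures 6 indicate a triad in first inversion.
In first inversion the root lies a sixth above the bass: a sixth above F in G minor is D.
The chord tones are F, A, D, giving D minor.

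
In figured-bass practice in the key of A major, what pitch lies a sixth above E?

C#

Counting 5 letter steps above E lands on C; in A major, that letter is C#.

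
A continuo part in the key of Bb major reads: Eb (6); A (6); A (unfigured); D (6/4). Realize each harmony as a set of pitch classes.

Eb, G, C | A, C, F | A, C, Eb | D, G, Bb

Eb (6/3): Eb, G, C.
A (6/3): A, C, F.
A (5/3): A, C, Eb.
D (6/4): D, G, Bb.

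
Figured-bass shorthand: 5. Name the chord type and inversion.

5 is shorthand for 5/3.
Intervals of 5/3 above the bass form a triad; the bass is the root, so this is root position.

triad, root position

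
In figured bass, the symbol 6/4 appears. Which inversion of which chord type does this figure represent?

triad, second inversion

Intervals of 6/4 above the bass form a triad; the bass is the fifth, so this is second inversion.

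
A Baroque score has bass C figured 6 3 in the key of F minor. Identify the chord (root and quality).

The figures 6 3 indicate a triad in first inversion.
In first inversion the root lies a sixth above the bass: a sixth above C in F minor is Ab.
The chord tones are C, Eb, Ab, giving Ab major.

Ab major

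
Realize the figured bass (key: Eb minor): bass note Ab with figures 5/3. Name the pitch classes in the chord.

Ab, Cb, Eb

A third above Ab in this key is Cb.
A fifth above Ab in this key is Eb.
Together with the bass Ab, this spells Ab minor in root position.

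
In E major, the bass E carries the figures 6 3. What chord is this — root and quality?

The figures 6 3 indicate a triad in first inversion.
In first inversion the root lies a sixth above the bass: a sixth above E in E major is C#.
The chord tones are E, G#, C#, giving C# minor.

C# minor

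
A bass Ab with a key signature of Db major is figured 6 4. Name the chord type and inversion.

triad, second inversion

Intervals of 6/4 above the bass form a triad; the bass is the fifth, so this is second inversion.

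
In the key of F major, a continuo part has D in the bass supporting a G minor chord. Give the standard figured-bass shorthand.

D is the fifth of G minor, so the chord is in second inversion.
A triad in second inversion is figured 6/4, conventionally abbreviated 6/4.

6/4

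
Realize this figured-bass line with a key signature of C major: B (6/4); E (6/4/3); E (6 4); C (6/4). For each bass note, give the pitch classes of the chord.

B (6/4): B, E, G.
E (6/4/3): E, G, A, C.
E (6/4): E, A, C.
C (6/4): C, F, A.

B, E, G | E, G, A, C | E, A, C | C, F, A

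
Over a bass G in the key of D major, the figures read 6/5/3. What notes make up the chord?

G, B, D, E

A third above G in this key is B.
A fifth above G in this key is D.
A sixth above G in this key is E.
Together with the bass G, this spells E minor seventh in first inversion.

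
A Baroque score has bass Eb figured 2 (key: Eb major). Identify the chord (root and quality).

F minor seventh

The figures 2 indicate a seventh chord in third inversion.
In third inversion the root lies a second above the bass: a second above Eb in Eb major is F.
The chord tones are Eb, F, Ab, C, giving F minor seventh.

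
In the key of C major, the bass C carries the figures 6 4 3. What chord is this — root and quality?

The figures 6 4 3 indicate a seventh chord in second inversion.
In second inversion the root lies a fourth above the bass: a fourth above C in C major is F.
The chord tones are C, E, F, A, giving F major seventh.

F major seventh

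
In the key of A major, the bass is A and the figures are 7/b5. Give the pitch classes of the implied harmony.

A, C#, Eb, G#

The written figures 7/b5 are shorthand for 7/5/3: the 3 is implied.
A third above A in this key is C#.
A fifth above A in this key is E, lowered to Eb by the flat.
A seventh above A in this key is G#.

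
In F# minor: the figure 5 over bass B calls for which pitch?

Counting 4 letter steps above B lands on F; in F# minor, that letter is F#.

F#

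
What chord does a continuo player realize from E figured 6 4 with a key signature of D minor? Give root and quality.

A minor

The figures 6 4 indicate a triad in second inversion.
In second inversion the root lies a fourth above the bass: a fourth above E in D minor is A.
The chord tones are E, A, C, giving A minor.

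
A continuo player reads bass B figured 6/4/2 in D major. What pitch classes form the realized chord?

B, C#, E, G

A second above B in this key is C#.
A fourth above B in this key is E.
A sixth above B in this key is G.
Together with the bass B, this spells C# half-diminished seventh in third inversion.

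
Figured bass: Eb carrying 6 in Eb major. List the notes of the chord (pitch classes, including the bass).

Eb, G, C

The written figures 6 are shorthand for 6/3: the 3 is implied.
A third above Eb in this key is G.
A sixth above Eb in this key is C.
Together with the bass Eb, this spells C minor in first inversion.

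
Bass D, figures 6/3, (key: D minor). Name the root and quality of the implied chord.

The figures 6/3 indicate a triad in first inversion.
In first inversion the root lies a sixth above the bass: a sixth above D in D minor is Bb.
The chord tones are D, F, Bb, giving Bb major.

Bb major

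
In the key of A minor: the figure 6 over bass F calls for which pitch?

D

Counting 5 letter steps above F lands on D; in A minor, that letter is D.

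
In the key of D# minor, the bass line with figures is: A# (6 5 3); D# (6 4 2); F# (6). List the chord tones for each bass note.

A# (6/5/3): A#, C#, E#, F#.
D# (6/4/2): D#, E#, G#, B.
F# (6/3): F#, A#, D#.

A#, C#, E#, F# | D#, E#, G#, B | F#, A#, D#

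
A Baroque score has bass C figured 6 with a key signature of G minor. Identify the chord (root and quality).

A diminished

The figures 6 indicate a triad in first inversion.
In first inversion the root lies a sixth above the bass: a sixth above C in G minor is A.
The chord tones are C, Eb, A, giving A diminished.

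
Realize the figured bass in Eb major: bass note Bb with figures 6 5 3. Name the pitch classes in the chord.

A third above Bb in this key is D.
A fifth above Bb in this key is F.
A sixth above Bb in this key is G.
Together with the bass Bb, this spells G minor seventh in first inversion.

Bb, D, F, G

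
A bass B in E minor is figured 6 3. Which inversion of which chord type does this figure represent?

Intervals of 6/3 above the bass form a triad; the bass is the third, so this is first inversion.

triad, first inversion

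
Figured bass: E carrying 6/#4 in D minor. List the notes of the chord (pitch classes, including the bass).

E, A#, C

A fourth above E in this key is A, raised to A# by the sharp.
A sixth above E in this key is C.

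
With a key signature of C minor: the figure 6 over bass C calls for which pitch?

Counting 5 letter steps above C lands on A; in C minor, that letter is Ab.

Ab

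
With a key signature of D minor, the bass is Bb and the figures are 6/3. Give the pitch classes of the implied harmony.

A third above Bb in this key is D.
A sixth above Bb in this key is G.
Together with the bass Bb, this spells G minor in first inversion.

Bb, D, G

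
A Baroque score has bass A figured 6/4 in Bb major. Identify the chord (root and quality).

The figures 6/4 indicate a triad in second inversion.
In second inversion the root lies a fourth above the bass: a fourth above A in Bb major is D.
The chord tones are A, D, F, giving D minor.

D minor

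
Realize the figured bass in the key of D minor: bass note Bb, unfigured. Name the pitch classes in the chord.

An unfigured bass implies 5/3.
A third above Bb in this key is D.
A fifth above Bb in this key is F.
Together with the bass Bb, this spells Bb major in root position.

Bb, D, F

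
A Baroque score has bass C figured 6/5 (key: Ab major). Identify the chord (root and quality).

The figures 6/5 indicate a seventh chord in first inversion.
In first inversion the root lies a sixth above the bass: a sixth above C in Ab major is Ab.
The chord tones are C, Eb, G, Ab, giving Ab major seventh.

Ab major seventh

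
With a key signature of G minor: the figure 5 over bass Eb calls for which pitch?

Counting 4 letter steps above Eb lands on B; in G minor, that letter is Bb.

Bb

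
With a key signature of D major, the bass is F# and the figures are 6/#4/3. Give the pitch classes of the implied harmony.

F#, A, B#, D

A third above F# in this key is A.
A fourth above F# in this key is B, raised to B# by the sharp.
A sixth above F# in this key is D.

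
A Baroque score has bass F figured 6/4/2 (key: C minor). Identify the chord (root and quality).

The figures 6/4/2 indicate a seventh chord in third inversion.
In third inversion the root lies a second above the bass: a second above F in C minor is G.
The chord tones are F, G, Bb, D, giving G minor seventh.

G minor seventh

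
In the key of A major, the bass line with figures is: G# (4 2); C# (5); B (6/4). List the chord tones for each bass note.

G# (6/4/2): G#, A, C#, E.
C# (5/3): C#, E, G#.
B (6/4): B, E, G#.

G#, A, C#, E | C#, E, G# | B, E, G#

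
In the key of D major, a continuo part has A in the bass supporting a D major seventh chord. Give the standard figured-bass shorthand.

A is the fifth of D major seventh, so the chord is in second inversion.
A seventh chord in second inversion is figured 6/4/3, conventionally abbreviated 4/3.

4/3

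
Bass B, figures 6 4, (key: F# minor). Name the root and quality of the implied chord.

E major

The figures 6 4 indicate a triad in second inversion.
In second inversion the root lies a fourth above the bass: a fourth above B in F# minor is E.
The chord tones are B, E, G#, giving E major.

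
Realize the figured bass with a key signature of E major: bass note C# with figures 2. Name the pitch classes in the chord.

The written figures 2 are shorthand for 6/4/2: the 6/4 are implied.
A second above C# in this key is D#.
A fourth above C# in this key is F#.
A sixth above C# in this key is A.
Together with the bass C#, this spells D# half-diminished seventh in third inversion.

C#, D#, F#, A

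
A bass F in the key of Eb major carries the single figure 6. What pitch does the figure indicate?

Counting 5 letter steps above F lands on D; in Eb major, that letter is D.

D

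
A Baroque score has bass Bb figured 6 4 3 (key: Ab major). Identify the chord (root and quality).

Eb dominant seventh

The figures 6 4 3 indicate a seventh chord in second inversion.
In second inversion the root lies a fourth above the bass: a fourth above Bb in Ab major is Eb.
The chord tones are Bb, Db, Eb, G, giving Eb dominant seventh.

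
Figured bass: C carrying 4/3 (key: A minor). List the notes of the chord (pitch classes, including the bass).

C, E, F, A

The written figures 4/3 are shorthand for 6/4/3: the 6 is implied.
A third above C in this key is E.
A fourth above C in this key is F.
A sixth above C in this key is A.
Together with the bass C, this spells F major seventh in second inversion.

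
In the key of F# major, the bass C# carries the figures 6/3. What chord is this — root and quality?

The figures 6/3 indicate a triad in first inversion.
In first inversion the root lies a sixth above the bass: a sixth above C# in F# major is A#.
The chord tones are C#, E#, A#, giving A# minor.

A# minor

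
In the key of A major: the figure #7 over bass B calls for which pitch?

A#

Counting 6 letter steps above B lands on A; in A major, that letter is A.
The #7 figure raises it a semitone, giving A#.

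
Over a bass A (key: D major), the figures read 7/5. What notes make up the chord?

The written figures 7/5 are shorthand for 7/5/3: the 3 is implied.
A third above A in this key is C#.
A fifth above A in this key is E.
A seventh above A in this key is G.
Together with the bass A, this spells A dominant seventh in root position.

A, C#, E, G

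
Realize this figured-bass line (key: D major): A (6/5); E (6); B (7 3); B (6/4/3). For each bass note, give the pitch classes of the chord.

A (6/5/3): A, C#, E, F#.
E (6/3): E, G, C#.
B (7/5/3): B, D, F#, A.
B (6/4/3): B, D, E, G.

A, C#, E, F# | E, G, C# | B, D, F#, A | B, D, E, G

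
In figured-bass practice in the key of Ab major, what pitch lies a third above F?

Ab

Counting 2 letter steps above F lands on A; in Ab major, that letter is Ab.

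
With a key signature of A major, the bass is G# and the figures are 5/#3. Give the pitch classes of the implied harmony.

G#, B#, D

A third above G# in this key is B, raised to B# by the sharp.
A fifth above G# in this key is D.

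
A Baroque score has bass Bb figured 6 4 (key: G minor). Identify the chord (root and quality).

Eb major

The figures 6 4 indicate a triad in second inversion.
In second inversion the root lies a fourth above the bass: a fourth above Bb in G minor is Eb.
The chord tones are Bb, Eb, G, giving Eb major.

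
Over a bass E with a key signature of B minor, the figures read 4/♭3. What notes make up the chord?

The written figures 4/♭3 are shorthand for 6/4/3: the 6 is implied.
A third above E in this key is G, lowered to Gb by the flat.
A fourth above E in this key is A.
A sixth above E in this key is C#.

E, Gb, A, C#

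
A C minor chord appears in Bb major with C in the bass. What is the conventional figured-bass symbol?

no figures

C is the root of C minor, so the chord is in root position.
A triad in root position is figured 5/3, conventionally abbreviated (no figures — root-position triad).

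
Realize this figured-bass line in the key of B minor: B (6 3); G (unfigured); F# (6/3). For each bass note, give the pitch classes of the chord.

B, D, G | G, B, D | F#, A, D

B (6/3): B, D, G.
G (5/3): G, B, D.
F# (6/3): F#, A, D.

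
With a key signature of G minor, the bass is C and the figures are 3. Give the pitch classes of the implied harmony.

The written figures 3 are shorthand for 5/3: the 5 is implied.
A third above C in this key is Eb.
A fifth above C in this key is G.
Together with the bass C, this spells C minor in root position.

C, Eb, G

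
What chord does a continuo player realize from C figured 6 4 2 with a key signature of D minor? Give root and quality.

The figures 6 4 2 indicate a seventh chord in third inversion.
In third inversion the root lies a second above the bass: a second above C in D minor is D.
The chord tones are C, D, F, A, giving D minor seventh.

D minor seventh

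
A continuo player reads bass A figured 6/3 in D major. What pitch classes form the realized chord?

A third above A in this key is C#.
A sixth above A in this key is F#.
Together with the bass A, this spells F# minor in first inversion.

A, C#, F#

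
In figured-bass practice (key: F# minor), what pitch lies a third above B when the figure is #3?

Counting 2 letter steps above B lands on D; in F# minor, that letter is D.
The #3 figure raises it a semitone, giving D#.

D#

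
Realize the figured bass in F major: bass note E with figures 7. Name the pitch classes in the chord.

The written figures 7 are shorthand for 7/5/3: the 5/3 are implied.
A third above E in this key is G.
A fifth above E in this key is Bb.
A seventh above E in this key is D.
Together with the bass E, this spells E half-diminished seventh in root position.

E, G, Bb, D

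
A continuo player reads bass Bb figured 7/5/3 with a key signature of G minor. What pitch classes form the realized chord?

Bb, D, F, A

A third above Bb in this key is D.
A fifth above Bb in this key is F.
A seventh above Bb in this key is A.
Together with the bass Bb, this spells Bb major seventh in root position.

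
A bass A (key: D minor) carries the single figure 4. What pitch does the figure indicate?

D

Counting 3 letter steps above A lands on D; in D minor, that letter is D.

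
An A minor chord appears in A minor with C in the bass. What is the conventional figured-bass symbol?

C is the third of A minor, so the chord is in first inversion.
A triad in first inversion is figured 6/3, conventionally abbreviated 6.

6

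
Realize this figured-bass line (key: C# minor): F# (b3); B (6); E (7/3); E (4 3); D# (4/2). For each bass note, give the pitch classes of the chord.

F# (5/b3): F#, Ab, C#.
B (6/3): B, D#, G#.
E (7/5/3): E, G#, B, D#.
E (6/4/3): E, G#, A, C#.
D# (6/4/2): D#, E, G#, B.

F#, Ab, C# | B, D#, G# | E, G#, B, D# | E, G#, A, C# | D#, E, G#, B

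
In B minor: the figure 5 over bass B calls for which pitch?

Counting 4 letter steps above B lands on F; in B minor, that letter is F#.

F#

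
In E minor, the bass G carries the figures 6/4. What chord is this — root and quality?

The figures 6/4 indicate a triad in second inversion.
In second inversion the root lies a fourth above the bass: a fourth above G in E minor is C.
The chord tones are G, C, E, giving C major.

C major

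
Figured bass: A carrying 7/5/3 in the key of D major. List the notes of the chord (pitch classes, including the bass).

A, C#, E, G

A third above A in this key is C#.
A fifth above A in this key is E.
A seventh above A in this key is G.
Together with the bass A, this spells A dominant seventh in root position.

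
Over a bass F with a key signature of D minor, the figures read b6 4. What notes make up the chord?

F, Bb, Db

A fourth above F in this key is Bb.
A sixth above F in this key is D, lowered to Db by the flat.
Together with the bass F, this spells Bb minor in second inversion.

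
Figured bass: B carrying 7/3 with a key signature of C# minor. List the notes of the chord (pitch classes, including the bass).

The written figures 7/3 are shorthand for 7/5/3: the 5 is implied.
A third above B in this key is D#.
A fifth above B in this key is F#.
A seventh above B in this key is A.
Together with the bass B, this spells B dominant seventh in root position.

B, D#, F#, A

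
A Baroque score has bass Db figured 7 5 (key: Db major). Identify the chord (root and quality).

Db major seventh

The figures 7 5 indicate a seventh chord in root position.
In root position the bass is the root, so the root is Db.
The chord tones are Db, F, Ab, C, giving Db major seventh.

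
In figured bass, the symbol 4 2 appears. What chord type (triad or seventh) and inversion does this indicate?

4 2 is shorthand for 6/4/2.
Intervals of 6/4/2 above the bass form a seventh chord; the bass is the seventh, so this is third inversion.

seventh chord, third inversion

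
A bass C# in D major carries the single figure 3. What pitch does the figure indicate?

Counting 2 letter steps above C# lands on E; in D major, that letter is E.

E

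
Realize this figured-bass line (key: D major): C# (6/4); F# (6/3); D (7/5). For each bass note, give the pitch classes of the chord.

C# (6/4): C#, F#, A.
F# (6/3): F#, A, D.
D (7/5/3): D, F#, A, C#.

C#, F#, A | F#, A, D | D, F#, A, C#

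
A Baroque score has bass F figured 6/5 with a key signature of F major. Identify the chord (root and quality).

The figures 6/5 indicate a seventh chord in first inversion.
In first inversion the root lies a sixth above the bass: a sixth above F in F major is D.
The chord tones are F, A, C, D, giving D minor seventh.

D minor seventh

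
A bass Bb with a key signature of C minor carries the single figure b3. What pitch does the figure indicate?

Db

Counting 2 letter steps above Bb lands on D; in C minor, that letter is D.
The b3 figure lowers it a semitone, giving Db.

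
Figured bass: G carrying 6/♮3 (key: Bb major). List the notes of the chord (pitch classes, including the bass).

A third above G in this key is Bb, made natural (B) by the ♮ figure.
A sixth above G in this key is Eb.
Together with the bass G, this spells Eb augmented in first inversion.

G, B, Eb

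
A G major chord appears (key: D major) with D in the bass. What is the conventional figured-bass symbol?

6/4

D is the fifth of G major, so the chord is in second inversion.
A triad in second inversion is figured 6/4, conventionally abbreviated 6/4.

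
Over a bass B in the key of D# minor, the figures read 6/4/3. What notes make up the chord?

A third above B in this key is D#.
A fourth above B in this key is E#.
A sixth above B in this key is G#.
Together with the bass B, this spells E# half-diminished seventh in second inversion.

B, D#, E#, G#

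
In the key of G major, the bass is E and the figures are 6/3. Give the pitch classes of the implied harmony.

A third above E in this key is G.
A sixth above E in this key is C.
Together with the bass E, this spells C major in first inversion.

E, G, C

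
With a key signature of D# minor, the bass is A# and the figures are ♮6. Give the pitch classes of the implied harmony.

A#, C#, F

The written figures ♮6 are shorthand for 6/3: the 3 is implied.
A third above A# in this key is C#.
A sixth above A# in this key is F#, made natural (F) by the ♮ figure.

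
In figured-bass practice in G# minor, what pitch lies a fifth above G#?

Counting 4 letter steps above G# lands on D; in G# minor, that letter is D#.

D#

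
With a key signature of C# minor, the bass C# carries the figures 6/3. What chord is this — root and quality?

A major

The figures 6/3 indicate a triad in first inversion.
In first inversion the root lies a sixth above the bass: a sixth above C# in C# minor is A.
The chord tones are C#, E, A, giving A major.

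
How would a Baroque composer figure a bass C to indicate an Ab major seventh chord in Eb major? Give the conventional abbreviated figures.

C is the third of Ab major seventh, so the chord is in first inversion.
A seventh chord in first inversion is figured 6/5/3, conventionally abbreviated 6/5.

6/5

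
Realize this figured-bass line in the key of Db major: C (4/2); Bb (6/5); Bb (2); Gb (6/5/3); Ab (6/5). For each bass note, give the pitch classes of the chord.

C, Db, F, Ab | Bb, Db, F, Gb | Bb, C, Eb, Gb | Gb, Bb, Db, Eb | Ab, C, Eb, F

C (6/4/2): C, Db, F, Ab.
Bb (6/5/3): Bb, Db, F, Gb.
Bb (6/4/2): Bb, C, Eb, Gb.
Gb (6/5/3): Gb, Bb, Db, Eb.
Ab (6/5/3): Ab, C, Eb, F.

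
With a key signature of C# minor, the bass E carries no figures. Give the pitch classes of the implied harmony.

E, G#, B

An unfigured bass implies 5/3.
A third above E in this key is G#.
A fifth above E in this key is B.
Together with the bass E, this spells E major in root position.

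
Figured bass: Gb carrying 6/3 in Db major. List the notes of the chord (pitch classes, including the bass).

Gb, Bb, Eb

A third above Gb in this key is Bb.
A sixth above Gb in this key is Eb.
Together with the bass Gb, this spells Eb minor in first inversion.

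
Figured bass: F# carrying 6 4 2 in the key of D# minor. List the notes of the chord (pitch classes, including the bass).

A second above F# in this key is G#.
A fourth above F# in this key is B.
A sixth above F# in this key is D#.
Together with the bass F#, this spells G# minor seventh in third inversion.

F#, G#, B, D#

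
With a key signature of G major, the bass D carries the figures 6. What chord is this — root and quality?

B minor

The figures 6 indicate a triad in first inversion.
In first inversion the root lies a sixth above the bass: a sixth above D in G major is B.
The chord tones are D, F#, B, giving B minor.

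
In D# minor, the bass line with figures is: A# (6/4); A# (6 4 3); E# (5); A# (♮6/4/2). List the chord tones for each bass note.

A#, D#, F# | A#, C#, D#, F# | E#, G#, B | A#, B, D#, F

A# (6/4): A#, D#, F#.
A# (6/4/3): A#, C#, D#, F#.
E# (5/3): E#, G#, B.
A# (♮6/4/2): A#, B, D#, F.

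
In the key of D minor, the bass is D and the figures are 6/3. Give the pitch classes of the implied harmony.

A third above D in this key is F.
A sixth above D in this key is Bb.
Together with the bass D, this spells Bb major in first inversion.

D, F, Bb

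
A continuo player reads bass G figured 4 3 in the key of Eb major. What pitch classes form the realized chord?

G, Bb, C, Eb

The written figures 4 3 are shorthand for 6/4/3: the 6 is implied.
A third above G in this key is Bb.
A fourth above G in this key is C.
A sixth above G in this key is Eb.
Together with the bass G, this spells C minor seventh in second inversion.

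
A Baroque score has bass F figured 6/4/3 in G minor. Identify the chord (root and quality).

The figures 6/4/3 indicate a seventh chord in second inversion.
In second inversion the root lies a fourth above the bass: a fourth above F in G minor is Bb.
The chord tones are F, A, Bb, D, giving Bb major seventh.

Bb major seventh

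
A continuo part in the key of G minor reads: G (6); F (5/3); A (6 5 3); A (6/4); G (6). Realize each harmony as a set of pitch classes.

G (6/3): G, Bb, Eb.
F (5/3): F, A, C.
A (6/5/3): A, C, Eb, F.
A (6/4): A, D, F.
G (6/3): G, Bb, Eb.

G, Bb, Eb | F, A, C | A, C, Eb, F | A, D, F | G, Bb, Eb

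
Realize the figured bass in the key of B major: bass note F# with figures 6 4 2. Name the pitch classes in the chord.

A second above F# in this key is G#.
A fourth above F# in this key is B.
A sixth above F# in this key is D#.
Together with the bass F#, this spells G# minor seventh in third inversion.

F#, G#, B, D#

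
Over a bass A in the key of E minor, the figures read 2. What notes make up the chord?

The written figures 2 are shorthand for 6/4/2: the 6/4 are implied.
A second above A in this key is B.
A fourth above A in this key is D.
A sixth above A in this key is F#.
Together with the bass A, this spells B minor seventh in third inversion.

A, B, D, F#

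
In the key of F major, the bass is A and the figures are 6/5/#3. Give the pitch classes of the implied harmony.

A third above A in this key is C, raised to C# by the sharp.
A fifth above A in this key is E.
A sixth above A in this key is F.
Together with the bass A, this spells F augmented major seventh in first inversion.

A, C#, E, F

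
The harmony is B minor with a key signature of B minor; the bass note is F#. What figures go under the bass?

F# is the fifth of B minor, so the chord is in second inversion.
A triad in second inversion is figured 6/4, conventionally abbreviated 6/4.

6/4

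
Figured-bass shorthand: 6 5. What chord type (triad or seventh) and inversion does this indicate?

6 5 is shorthand for 6/5/3.
Intervals of 6/5/3 above the bass form a seventh chord; the bass is the third, so this is first inversion.

seventh chord, first inversion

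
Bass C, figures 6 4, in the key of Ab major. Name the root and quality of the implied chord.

F minor

The figures 6 4 indicate a triad in second inversion.
In second inversion the root lies a fourth above the bass: a fourth above C in Ab major is F.
The chord tones are C, F, Ab, giving F minor.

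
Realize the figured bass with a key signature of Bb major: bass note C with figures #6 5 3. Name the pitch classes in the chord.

A third above C in this key is Eb.
A fifth above C in this key is G.
A sixth above C in this key is A, raised to A# by the sharp.

C, Eb, G, A#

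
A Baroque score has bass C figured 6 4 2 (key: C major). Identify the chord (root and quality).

The figures 6 4 2 indicate a seventh chord in third inversion.
In third inversion the root lies a second above the bass: a second above C in C major is D.
The chord tones are C, D, F, A, giving D minor seventh.

D minor seventh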